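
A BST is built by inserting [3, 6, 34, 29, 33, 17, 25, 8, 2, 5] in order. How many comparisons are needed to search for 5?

Search path for 5: 3 -> 6 -> 5
Found: True
Comparisons: 3


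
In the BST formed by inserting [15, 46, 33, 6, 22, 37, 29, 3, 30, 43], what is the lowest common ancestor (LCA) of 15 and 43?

Tree insertion order: [15, 46, 33, 6, 22, 37, 29, 3, 30, 43]
Tree (level-order array): [15, 6, 46, 3, None, 33, None, None, None, 22, 37, None, 29, None, 43, None, 30]
In a BST, the LCA of p=15, q=43 is the first node v on the
root-to-leaf path with p <= v <= q (go left if both < v, right if both > v).
Walk from root:
  at 15: 15 <= 15 <= 43, this is the LCA
LCA = 15


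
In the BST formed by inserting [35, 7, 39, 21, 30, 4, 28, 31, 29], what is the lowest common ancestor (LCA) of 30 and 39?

Tree insertion order: [35, 7, 39, 21, 30, 4, 28, 31, 29]
Tree (level-order array): [35, 7, 39, 4, 21, None, None, None, None, None, 30, 28, 31, None, 29]
In a BST, the LCA of p=30, q=39 is the first node v on the
root-to-leaf path with p <= v <= q (go left if both < v, right if both > v).
Walk from root:
  at 35: 30 <= 35 <= 39, this is the LCA
LCA = 35


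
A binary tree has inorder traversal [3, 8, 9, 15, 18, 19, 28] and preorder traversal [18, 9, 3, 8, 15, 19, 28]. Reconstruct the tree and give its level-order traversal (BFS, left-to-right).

Inorder:  [3, 8, 9, 15, 18, 19, 28]
Preorder: [18, 9, 3, 8, 15, 19, 28]
Algorithm: preorder visits root first, so consume preorder in order;
for each root, split the current inorder slice at that value into
left-subtree inorder and right-subtree inorder, then recurse.
Recursive splits:
  root=18; inorder splits into left=[3, 8, 9, 15], right=[19, 28]
  root=9; inorder splits into left=[3, 8], right=[15]
  root=3; inorder splits into left=[], right=[8]
  root=8; inorder splits into left=[], right=[]
  root=15; inorder splits into left=[], right=[]
  root=19; inorder splits into left=[], right=[28]
  root=28; inorder splits into left=[], right=[]
Reconstructed level-order: [18, 9, 19, 3, 15, 28, 8]


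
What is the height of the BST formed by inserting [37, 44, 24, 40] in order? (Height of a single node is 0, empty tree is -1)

Insertion order: [37, 44, 24, 40]
Tree (level-order array): [37, 24, 44, None, None, 40]
Compute height bottom-up (empty subtree = -1):
  height(24) = 1 + max(-1, -1) = 0
  height(40) = 1 + max(-1, -1) = 0
  height(44) = 1 + max(0, -1) = 1
  height(37) = 1 + max(0, 1) = 2
Height = 2


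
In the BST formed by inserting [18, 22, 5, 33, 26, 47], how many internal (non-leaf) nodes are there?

Tree built from: [18, 22, 5, 33, 26, 47]
Tree (level-order array): [18, 5, 22, None, None, None, 33, 26, 47]
Rule: An internal node has at least one child.
Per-node child counts:
  node 18: 2 child(ren)
  node 5: 0 child(ren)
  node 22: 1 child(ren)
  node 33: 2 child(ren)
  node 26: 0 child(ren)
  node 47: 0 child(ren)
Matching nodes: [18, 22, 33]
Count of internal (non-leaf) nodes: 3


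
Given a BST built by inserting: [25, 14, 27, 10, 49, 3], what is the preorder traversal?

Tree insertion order: [25, 14, 27, 10, 49, 3]
Tree (level-order array): [25, 14, 27, 10, None, None, 49, 3]
Preorder traversal: [25, 14, 10, 3, 27, 49]


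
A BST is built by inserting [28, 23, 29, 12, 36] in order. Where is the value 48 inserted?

Starting tree (level order): [28, 23, 29, 12, None, None, 36]
Insertion path: 28 -> 29 -> 36
Result: insert 48 as right child of 36
Final tree (level order): [28, 23, 29, 12, None, None, 36, None, None, None, 48]


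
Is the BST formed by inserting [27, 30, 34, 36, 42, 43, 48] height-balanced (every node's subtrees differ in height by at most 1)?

Tree (level-order array): [27, None, 30, None, 34, None, 36, None, 42, None, 43, None, 48]
Definition: a tree is height-balanced if, at every node, |h(left) - h(right)| <= 1 (empty subtree has height -1).
Bottom-up per-node check:
  node 48: h_left=-1, h_right=-1, diff=0 [OK], height=0
  node 43: h_left=-1, h_right=0, diff=1 [OK], height=1
  node 42: h_left=-1, h_right=1, diff=2 [FAIL (|-1-1|=2 > 1)], height=2
  node 36: h_left=-1, h_right=2, diff=3 [FAIL (|-1-2|=3 > 1)], height=3
  node 34: h_left=-1, h_right=3, diff=4 [FAIL (|-1-3|=4 > 1)], height=4
  node 30: h_left=-1, h_right=4, diff=5 [FAIL (|-1-4|=5 > 1)], height=5
  node 27: h_left=-1, h_right=5, diff=6 [FAIL (|-1-5|=6 > 1)], height=6
Node 42 violates the condition: |-1 - 1| = 2 > 1.
Result: Not balanced


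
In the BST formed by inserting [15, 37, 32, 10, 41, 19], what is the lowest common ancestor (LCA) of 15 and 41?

Tree insertion order: [15, 37, 32, 10, 41, 19]
Tree (level-order array): [15, 10, 37, None, None, 32, 41, 19]
In a BST, the LCA of p=15, q=41 is the first node v on the
root-to-leaf path with p <= v <= q (go left if both < v, right if both > v).
Walk from root:
  at 15: 15 <= 15 <= 41, this is the LCA
LCA = 15


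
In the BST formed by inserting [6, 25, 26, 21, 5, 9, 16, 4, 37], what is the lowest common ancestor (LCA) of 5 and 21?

Tree insertion order: [6, 25, 26, 21, 5, 9, 16, 4, 37]
Tree (level-order array): [6, 5, 25, 4, None, 21, 26, None, None, 9, None, None, 37, None, 16]
In a BST, the LCA of p=5, q=21 is the first node v on the
root-to-leaf path with p <= v <= q (go left if both < v, right if both > v).
Walk from root:
  at 6: 5 <= 6 <= 21, this is the LCA
LCA = 6


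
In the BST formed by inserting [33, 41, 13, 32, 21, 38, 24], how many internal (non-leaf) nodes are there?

Tree built from: [33, 41, 13, 32, 21, 38, 24]
Tree (level-order array): [33, 13, 41, None, 32, 38, None, 21, None, None, None, None, 24]
Rule: An internal node has at least one child.
Per-node child counts:
  node 33: 2 child(ren)
  node 13: 1 child(ren)
  node 32: 1 child(ren)
  node 21: 1 child(ren)
  node 24: 0 child(ren)
  node 41: 1 child(ren)
  node 38: 0 child(ren)
Matching nodes: [33, 13, 32, 21, 41]
Count of internal (non-leaf) nodes: 5


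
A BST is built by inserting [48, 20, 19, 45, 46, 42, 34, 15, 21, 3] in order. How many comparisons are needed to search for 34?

Search path for 34: 48 -> 20 -> 45 -> 42 -> 34
Found: True
Comparisons: 5


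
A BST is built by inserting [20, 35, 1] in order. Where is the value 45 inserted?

Starting tree (level order): [20, 1, 35]
Insertion path: 20 -> 35
Result: insert 45 as right child of 35
Final tree (level order): [20, 1, 35, None, None, None, 45]


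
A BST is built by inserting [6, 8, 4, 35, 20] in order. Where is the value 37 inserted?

Starting tree (level order): [6, 4, 8, None, None, None, 35, 20]
Insertion path: 6 -> 8 -> 35
Result: insert 37 as right child of 35
Final tree (level order): [6, 4, 8, None, None, None, 35, 20, 37]


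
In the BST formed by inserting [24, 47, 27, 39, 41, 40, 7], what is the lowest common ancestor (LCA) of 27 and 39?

Tree insertion order: [24, 47, 27, 39, 41, 40, 7]
Tree (level-order array): [24, 7, 47, None, None, 27, None, None, 39, None, 41, 40]
In a BST, the LCA of p=27, q=39 is the first node v on the
root-to-leaf path with p <= v <= q (go left if both < v, right if both > v).
Walk from root:
  at 24: both 27 and 39 > 24, go right
  at 47: both 27 and 39 < 47, go left
  at 27: 27 <= 27 <= 39, this is the LCA
LCA = 27


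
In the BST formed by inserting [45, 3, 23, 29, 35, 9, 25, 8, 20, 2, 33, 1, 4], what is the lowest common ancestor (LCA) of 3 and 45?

Tree insertion order: [45, 3, 23, 29, 35, 9, 25, 8, 20, 2, 33, 1, 4]
Tree (level-order array): [45, 3, None, 2, 23, 1, None, 9, 29, None, None, 8, 20, 25, 35, 4, None, None, None, None, None, 33]
In a BST, the LCA of p=3, q=45 is the first node v on the
root-to-leaf path with p <= v <= q (go left if both < v, right if both > v).
Walk from root:
  at 45: 3 <= 45 <= 45, this is the LCA
LCA = 45


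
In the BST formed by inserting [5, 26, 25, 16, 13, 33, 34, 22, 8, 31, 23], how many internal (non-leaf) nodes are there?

Tree built from: [5, 26, 25, 16, 13, 33, 34, 22, 8, 31, 23]
Tree (level-order array): [5, None, 26, 25, 33, 16, None, 31, 34, 13, 22, None, None, None, None, 8, None, None, 23]
Rule: An internal node has at least one child.
Per-node child counts:
  node 5: 1 child(ren)
  node 26: 2 child(ren)
  node 25: 1 child(ren)
  node 16: 2 child(ren)
  node 13: 1 child(ren)
  node 8: 0 child(ren)
  node 22: 1 child(ren)
  node 23: 0 child(ren)
  node 33: 2 child(ren)
  node 31: 0 child(ren)
  node 34: 0 child(ren)
Matching nodes: [5, 26, 25, 16, 13, 22, 33]
Count of internal (non-leaf) nodes: 7


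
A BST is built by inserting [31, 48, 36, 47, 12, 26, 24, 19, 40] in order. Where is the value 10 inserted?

Starting tree (level order): [31, 12, 48, None, 26, 36, None, 24, None, None, 47, 19, None, 40]
Insertion path: 31 -> 12
Result: insert 10 as left child of 12
Final tree (level order): [31, 12, 48, 10, 26, 36, None, None, None, 24, None, None, 47, 19, None, 40]


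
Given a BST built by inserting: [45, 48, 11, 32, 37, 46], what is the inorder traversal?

Tree insertion order: [45, 48, 11, 32, 37, 46]
Tree (level-order array): [45, 11, 48, None, 32, 46, None, None, 37]
Inorder traversal: [11, 32, 37, 45, 46, 48]


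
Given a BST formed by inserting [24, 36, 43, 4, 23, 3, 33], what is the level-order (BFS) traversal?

Tree insertion order: [24, 36, 43, 4, 23, 3, 33]
Tree (level-order array): [24, 4, 36, 3, 23, 33, 43]
BFS from the root, enqueuing left then right child of each popped node:
  queue [24] -> pop 24, enqueue [4, 36], visited so far: [24]
  queue [4, 36] -> pop 4, enqueue [3, 23], visited so far: [24, 4]
  queue [36, 3, 23] -> pop 36, enqueue [33, 43], visited so far: [24, 4, 36]
  queue [3, 23, 33, 43] -> pop 3, enqueue [none], visited so far: [24, 4, 36, 3]
  queue [23, 33, 43] -> pop 23, enqueue [none], visited so far: [24, 4, 36, 3, 23]
  queue [33, 43] -> pop 33, enqueue [none], visited so far: [24, 4, 36, 3, 23, 33]
  queue [43] -> pop 43, enqueue [none], visited so far: [24, 4, 36, 3, 23, 33, 43]
Result: [24, 4, 36, 3, 23, 33, 43]


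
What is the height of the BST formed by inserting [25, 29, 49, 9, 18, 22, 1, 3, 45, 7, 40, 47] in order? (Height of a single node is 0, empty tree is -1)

Insertion order: [25, 29, 49, 9, 18, 22, 1, 3, 45, 7, 40, 47]
Tree (level-order array): [25, 9, 29, 1, 18, None, 49, None, 3, None, 22, 45, None, None, 7, None, None, 40, 47]
Compute height bottom-up (empty subtree = -1):
  height(7) = 1 + max(-1, -1) = 0
  height(3) = 1 + max(-1, 0) = 1
  height(1) = 1 + max(-1, 1) = 2
  height(22) = 1 + max(-1, -1) = 0
  height(18) = 1 + max(-1, 0) = 1
  height(9) = 1 + max(2, 1) = 3
  height(40) = 1 + max(-1, -1) = 0
  height(47) = 1 + max(-1, -1) = 0
  height(45) = 1 + max(0, 0) = 1
  height(49) = 1 + max(1, -1) = 2
  height(29) = 1 + max(-1, 2) = 3
  height(25) = 1 + max(3, 3) = 4
Height = 4


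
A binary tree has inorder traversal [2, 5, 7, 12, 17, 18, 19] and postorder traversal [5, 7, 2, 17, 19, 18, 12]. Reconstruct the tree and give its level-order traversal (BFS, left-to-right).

Inorder:   [2, 5, 7, 12, 17, 18, 19]
Postorder: [5, 7, 2, 17, 19, 18, 12]
Algorithm: postorder visits root last, so walk postorder right-to-left;
each value is the root of the current inorder slice — split it at that
value, recurse on the right subtree first, then the left.
Recursive splits:
  root=12; inorder splits into left=[2, 5, 7], right=[17, 18, 19]
  root=18; inorder splits into left=[17], right=[19]
  root=19; inorder splits into left=[], right=[]
  root=17; inorder splits into left=[], right=[]
  root=2; inorder splits into left=[], right=[5, 7]
  root=7; inorder splits into left=[5], right=[]
  root=5; inorder splits into left=[], right=[]
Reconstructed level-order: [12, 2, 18, 7, 17, 19, 5]


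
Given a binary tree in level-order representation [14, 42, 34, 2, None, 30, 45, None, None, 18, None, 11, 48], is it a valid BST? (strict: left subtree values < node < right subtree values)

Level-order array: [14, 42, 34, 2, None, 30, 45, None, None, 18, None, 11, 48]
Validate using subtree bounds (lo, hi): at each node, require lo < value < hi,
then recurse left with hi=value and right with lo=value.
Preorder trace (stopping at first violation):
  at node 14 with bounds (-inf, +inf): OK
  at node 42 with bounds (-inf, 14): VIOLATION
Node 42 violates its bound: not (-inf < 42 < 14).
Result: Not a valid BST


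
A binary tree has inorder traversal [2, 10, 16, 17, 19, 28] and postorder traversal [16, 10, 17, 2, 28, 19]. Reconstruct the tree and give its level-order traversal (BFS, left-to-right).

Inorder:   [2, 10, 16, 17, 19, 28]
Postorder: [16, 10, 17, 2, 28, 19]
Algorithm: postorder visits root last, so walk postorder right-to-left;
each value is the root of the current inorder slice — split it at that
value, recurse on the right subtree first, then the left.
Recursive splits:
  root=19; inorder splits into left=[2, 10, 16, 17], right=[28]
  root=28; inorder splits into left=[], right=[]
  root=2; inorder splits into left=[], right=[10, 16, 17]
  root=17; inorder splits into left=[10, 16], right=[]
  root=10; inorder splits into left=[], right=[16]
  root=16; inorder splits into left=[], right=[]
Reconstructed level-order: [19, 2, 28, 17, 10, 16]


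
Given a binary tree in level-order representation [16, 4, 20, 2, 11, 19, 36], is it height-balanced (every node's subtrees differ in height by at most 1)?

Tree (level-order array): [16, 4, 20, 2, 11, 19, 36]
Definition: a tree is height-balanced if, at every node, |h(left) - h(right)| <= 1 (empty subtree has height -1).
Bottom-up per-node check:
  node 2: h_left=-1, h_right=-1, diff=0 [OK], height=0
  node 11: h_left=-1, h_right=-1, diff=0 [OK], height=0
  node 4: h_left=0, h_right=0, diff=0 [OK], height=1
  node 19: h_left=-1, h_right=-1, diff=0 [OK], height=0
  node 36: h_left=-1, h_right=-1, diff=0 [OK], height=0
  node 20: h_left=0, h_right=0, diff=0 [OK], height=1
  node 16: h_left=1, h_right=1, diff=0 [OK], height=2
All nodes satisfy the balance condition.
Result: Balanced


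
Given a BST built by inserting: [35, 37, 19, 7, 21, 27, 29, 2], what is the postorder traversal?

Tree insertion order: [35, 37, 19, 7, 21, 27, 29, 2]
Tree (level-order array): [35, 19, 37, 7, 21, None, None, 2, None, None, 27, None, None, None, 29]
Postorder traversal: [2, 7, 29, 27, 21, 19, 37, 35]


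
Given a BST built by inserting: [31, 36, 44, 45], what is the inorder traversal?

Tree insertion order: [31, 36, 44, 45]
Tree (level-order array): [31, None, 36, None, 44, None, 45]
Inorder traversal: [31, 36, 44, 45]


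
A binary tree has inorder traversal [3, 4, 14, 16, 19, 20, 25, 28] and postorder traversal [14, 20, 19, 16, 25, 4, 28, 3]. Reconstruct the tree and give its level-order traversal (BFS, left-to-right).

Inorder:   [3, 4, 14, 16, 19, 20, 25, 28]
Postorder: [14, 20, 19, 16, 25, 4, 28, 3]
Algorithm: postorder visits root last, so walk postorder right-to-left;
each value is the root of the current inorder slice — split it at that
value, recurse on the right subtree first, then the left.
Recursive splits:
  root=3; inorder splits into left=[], right=[4, 14, 16, 19, 20, 25, 28]
  root=28; inorder splits into left=[4, 14, 16, 19, 20, 25], right=[]
  root=4; inorder splits into left=[], right=[14, 16, 19, 20, 25]
  root=25; inorder splits into left=[14, 16, 19, 20], right=[]
  root=16; inorder splits into left=[14], right=[19, 20]
  root=19; inorder splits into left=[], right=[20]
  root=20; inorder splits into left=[], right=[]
  root=14; inorder splits into left=[], right=[]
Reconstructed level-order: [3, 28, 4, 25, 16, 14, 19, 20]


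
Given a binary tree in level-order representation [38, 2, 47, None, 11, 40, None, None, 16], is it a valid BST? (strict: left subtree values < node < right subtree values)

Level-order array: [38, 2, 47, None, 11, 40, None, None, 16]
Validate using subtree bounds (lo, hi): at each node, require lo < value < hi,
then recurse left with hi=value and right with lo=value.
Preorder trace (stopping at first violation):
  at node 38 with bounds (-inf, +inf): OK
  at node 2 with bounds (-inf, 38): OK
  at node 11 with bounds (2, 38): OK
  at node 16 with bounds (11, 38): OK
  at node 47 with bounds (38, +inf): OK
  at node 40 with bounds (38, 47): OK
No violation found at any node.
Result: Valid BST


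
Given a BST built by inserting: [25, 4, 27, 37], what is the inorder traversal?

Tree insertion order: [25, 4, 27, 37]
Tree (level-order array): [25, 4, 27, None, None, None, 37]
Inorder traversal: [4, 25, 27, 37]


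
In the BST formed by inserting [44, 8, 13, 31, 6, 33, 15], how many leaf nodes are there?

Tree built from: [44, 8, 13, 31, 6, 33, 15]
Tree (level-order array): [44, 8, None, 6, 13, None, None, None, 31, 15, 33]
Rule: A leaf has 0 children.
Per-node child counts:
  node 44: 1 child(ren)
  node 8: 2 child(ren)
  node 6: 0 child(ren)
  node 13: 1 child(ren)
  node 31: 2 child(ren)
  node 15: 0 child(ren)
  node 33: 0 child(ren)
Matching nodes: [6, 15, 33]
Count of leaf nodes: 3


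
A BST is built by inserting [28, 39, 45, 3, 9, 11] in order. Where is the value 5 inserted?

Starting tree (level order): [28, 3, 39, None, 9, None, 45, None, 11]
Insertion path: 28 -> 3 -> 9
Result: insert 5 as left child of 9
Final tree (level order): [28, 3, 39, None, 9, None, 45, 5, 11]


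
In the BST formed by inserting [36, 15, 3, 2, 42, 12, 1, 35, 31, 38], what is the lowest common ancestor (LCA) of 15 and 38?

Tree insertion order: [36, 15, 3, 2, 42, 12, 1, 35, 31, 38]
Tree (level-order array): [36, 15, 42, 3, 35, 38, None, 2, 12, 31, None, None, None, 1]
In a BST, the LCA of p=15, q=38 is the first node v on the
root-to-leaf path with p <= v <= q (go left if both < v, right if both > v).
Walk from root:
  at 36: 15 <= 36 <= 38, this is the LCA
LCA = 36


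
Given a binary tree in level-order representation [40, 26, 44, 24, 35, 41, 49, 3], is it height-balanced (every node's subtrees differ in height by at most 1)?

Tree (level-order array): [40, 26, 44, 24, 35, 41, 49, 3]
Definition: a tree is height-balanced if, at every node, |h(left) - h(right)| <= 1 (empty subtree has height -1).
Bottom-up per-node check:
  node 3: h_left=-1, h_right=-1, diff=0 [OK], height=0
  node 24: h_left=0, h_right=-1, diff=1 [OK], height=1
  node 35: h_left=-1, h_right=-1, diff=0 [OK], height=0
  node 26: h_left=1, h_right=0, diff=1 [OK], height=2
  node 41: h_left=-1, h_right=-1, diff=0 [OK], height=0
  node 49: h_left=-1, h_right=-1, diff=0 [OK], height=0
  node 44: h_left=0, h_right=0, diff=0 [OK], height=1
  node 40: h_left=2, h_right=1, diff=1 [OK], height=3
All nodes satisfy the balance condition.
Result: Balanced


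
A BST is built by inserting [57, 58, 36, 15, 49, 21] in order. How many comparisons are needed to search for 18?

Search path for 18: 57 -> 36 -> 15 -> 21
Found: False
Comparisons: 4


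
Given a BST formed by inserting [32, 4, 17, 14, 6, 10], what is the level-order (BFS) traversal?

Tree insertion order: [32, 4, 17, 14, 6, 10]
Tree (level-order array): [32, 4, None, None, 17, 14, None, 6, None, None, 10]
BFS from the root, enqueuing left then right child of each popped node:
  queue [32] -> pop 32, enqueue [4], visited so far: [32]
  queue [4] -> pop 4, enqueue [17], visited so far: [32, 4]
  queue [17] -> pop 17, enqueue [14], visited so far: [32, 4, 17]
  queue [14] -> pop 14, enqueue [6], visited so far: [32, 4, 17, 14]
  queue [6] -> pop 6, enqueue [10], visited so far: [32, 4, 17, 14, 6]
  queue [10] -> pop 10, enqueue [none], visited so far: [32, 4, 17, 14, 6, 10]
Result: [32, 4, 17, 14, 6, 10]


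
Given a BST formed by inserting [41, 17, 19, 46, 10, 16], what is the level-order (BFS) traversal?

Tree insertion order: [41, 17, 19, 46, 10, 16]
Tree (level-order array): [41, 17, 46, 10, 19, None, None, None, 16]
BFS from the root, enqueuing left then right child of each popped node:
  queue [41] -> pop 41, enqueue [17, 46], visited so far: [41]
  queue [17, 46] -> pop 17, enqueue [10, 19], visited so far: [41, 17]
  queue [46, 10, 19] -> pop 46, enqueue [none], visited so far: [41, 17, 46]
  queue [10, 19] -> pop 10, enqueue [16], visited so far: [41, 17, 46, 10]
  queue [19, 16] -> pop 19, enqueue [none], visited so far: [41, 17, 46, 10, 19]
  queue [16] -> pop 16, enqueue [none], visited so far: [41, 17, 46, 10, 19, 16]
Result: [41, 17, 46, 10, 19, 16]


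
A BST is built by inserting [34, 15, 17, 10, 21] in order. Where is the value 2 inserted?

Starting tree (level order): [34, 15, None, 10, 17, None, None, None, 21]
Insertion path: 34 -> 15 -> 10
Result: insert 2 as left child of 10
Final tree (level order): [34, 15, None, 10, 17, 2, None, None, 21]


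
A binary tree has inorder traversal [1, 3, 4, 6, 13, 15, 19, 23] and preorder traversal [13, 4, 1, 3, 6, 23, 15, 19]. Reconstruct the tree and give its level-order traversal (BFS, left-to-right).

Inorder:  [1, 3, 4, 6, 13, 15, 19, 23]
Preorder: [13, 4, 1, 3, 6, 23, 15, 19]
Algorithm: preorder visits root first, so consume preorder in order;
for each root, split the current inorder slice at that value into
left-subtree inorder and right-subtree inorder, then recurse.
Recursive splits:
  root=13; inorder splits into left=[1, 3, 4, 6], right=[15, 19, 23]
  root=4; inorder splits into left=[1, 3], right=[6]
  root=1; inorder splits into left=[], right=[3]
  root=3; inorder splits into left=[], right=[]
  root=6; inorder splits into left=[], right=[]
  root=23; inorder splits into left=[15, 19], right=[]
  root=15; inorder splits into left=[], right=[19]
  root=19; inorder splits into left=[], right=[]
Reconstructed level-order: [13, 4, 23, 1, 6, 15, 3, 19]


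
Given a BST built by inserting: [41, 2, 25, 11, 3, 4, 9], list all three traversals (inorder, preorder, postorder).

Tree insertion order: [41, 2, 25, 11, 3, 4, 9]
Tree (level-order array): [41, 2, None, None, 25, 11, None, 3, None, None, 4, None, 9]
Inorder (L, root, R): [2, 3, 4, 9, 11, 25, 41]
Preorder (root, L, R): [41, 2, 25, 11, 3, 4, 9]
Postorder (L, R, root): [9, 4, 3, 11, 25, 2, 41]


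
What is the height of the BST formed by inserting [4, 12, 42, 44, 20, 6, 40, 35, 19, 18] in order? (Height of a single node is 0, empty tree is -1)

Insertion order: [4, 12, 42, 44, 20, 6, 40, 35, 19, 18]
Tree (level-order array): [4, None, 12, 6, 42, None, None, 20, 44, 19, 40, None, None, 18, None, 35]
Compute height bottom-up (empty subtree = -1):
  height(6) = 1 + max(-1, -1) = 0
  height(18) = 1 + max(-1, -1) = 0
  height(19) = 1 + max(0, -1) = 1
  height(35) = 1 + max(-1, -1) = 0
  height(40) = 1 + max(0, -1) = 1
  height(20) = 1 + max(1, 1) = 2
  height(44) = 1 + max(-1, -1) = 0
  height(42) = 1 + max(2, 0) = 3
  height(12) = 1 + max(0, 3) = 4
  height(4) = 1 + max(-1, 4) = 5
Height = 5


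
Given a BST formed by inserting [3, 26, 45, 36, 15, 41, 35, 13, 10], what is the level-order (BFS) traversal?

Tree insertion order: [3, 26, 45, 36, 15, 41, 35, 13, 10]
Tree (level-order array): [3, None, 26, 15, 45, 13, None, 36, None, 10, None, 35, 41]
BFS from the root, enqueuing left then right child of each popped node:
  queue [3] -> pop 3, enqueue [26], visited so far: [3]
  queue [26] -> pop 26, enqueue [15, 45], visited so far: [3, 26]
  queue [15, 45] -> pop 15, enqueue [13], visited so far: [3, 26, 15]
  queue [45, 13] -> pop 45, enqueue [36], visited so far: [3, 26, 15, 45]
  queue [13, 36] -> pop 13, enqueue [10], visited so far: [3, 26, 15, 45, 13]
  queue [36, 10] -> pop 36, enqueue [35, 41], visited so far: [3, 26, 15, 45, 13, 36]
  queue [10, 35, 41] -> pop 10, enqueue [none], visited so far: [3, 26, 15, 45, 13, 36, 10]
  queue [35, 41] -> pop 35, enqueue [none], visited so far: [3, 26, 15, 45, 13, 36, 10, 35]
  queue [41] -> pop 41, enqueue [none], visited so far: [3, 26, 15, 45, 13, 36, 10, 35, 41]
Result: [3, 26, 15, 45, 13, 36, 10, 35, 41]


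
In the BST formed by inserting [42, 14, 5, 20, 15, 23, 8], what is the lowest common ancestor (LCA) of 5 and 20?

Tree insertion order: [42, 14, 5, 20, 15, 23, 8]
Tree (level-order array): [42, 14, None, 5, 20, None, 8, 15, 23]
In a BST, the LCA of p=5, q=20 is the first node v on the
root-to-leaf path with p <= v <= q (go left if both < v, right if both > v).
Walk from root:
  at 42: both 5 and 20 < 42, go left
  at 14: 5 <= 14 <= 20, this is the LCA
LCA = 14


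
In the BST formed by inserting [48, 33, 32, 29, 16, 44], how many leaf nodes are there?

Tree built from: [48, 33, 32, 29, 16, 44]
Tree (level-order array): [48, 33, None, 32, 44, 29, None, None, None, 16]
Rule: A leaf has 0 children.
Per-node child counts:
  node 48: 1 child(ren)
  node 33: 2 child(ren)
  node 32: 1 child(ren)
  node 29: 1 child(ren)
  node 16: 0 child(ren)
  node 44: 0 child(ren)
Matching nodes: [16, 44]
Count of leaf nodes: 2


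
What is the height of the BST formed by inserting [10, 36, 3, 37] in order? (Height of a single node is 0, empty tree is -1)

Insertion order: [10, 36, 3, 37]
Tree (level-order array): [10, 3, 36, None, None, None, 37]
Compute height bottom-up (empty subtree = -1):
  height(3) = 1 + max(-1, -1) = 0
  height(37) = 1 + max(-1, -1) = 0
  height(36) = 1 + max(-1, 0) = 1
  height(10) = 1 + max(0, 1) = 2
Height = 2


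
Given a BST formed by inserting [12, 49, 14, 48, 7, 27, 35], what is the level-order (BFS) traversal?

Tree insertion order: [12, 49, 14, 48, 7, 27, 35]
Tree (level-order array): [12, 7, 49, None, None, 14, None, None, 48, 27, None, None, 35]
BFS from the root, enqueuing left then right child of each popped node:
  queue [12] -> pop 12, enqueue [7, 49], visited so far: [12]
  queue [7, 49] -> pop 7, enqueue [none], visited so far: [12, 7]
  queue [49] -> pop 49, enqueue [14], visited so far: [12, 7, 49]
  queue [14] -> pop 14, enqueue [48], visited so far: [12, 7, 49, 14]
  queue [48] -> pop 48, enqueue [27], visited so far: [12, 7, 49, 14, 48]
  queue [27] -> pop 27, enqueue [35], visited so far: [12, 7, 49, 14, 48, 27]
  queue [35] -> pop 35, enqueue [none], visited so far: [12, 7, 49, 14, 48, 27, 35]
Result: [12, 7, 49, 14, 48, 27, 35]


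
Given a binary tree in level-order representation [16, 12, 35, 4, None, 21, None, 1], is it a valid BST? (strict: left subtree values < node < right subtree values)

Level-order array: [16, 12, 35, 4, None, 21, None, 1]
Validate using subtree bounds (lo, hi): at each node, require lo < value < hi,
then recurse left with hi=value and right with lo=value.
Preorder trace (stopping at first violation):
  at node 16 with bounds (-inf, +inf): OK
  at node 12 with bounds (-inf, 16): OK
  at node 4 with bounds (-inf, 12): OK
  at node 1 with bounds (-inf, 4): OK
  at node 35 with bounds (16, +inf): OK
  at node 21 with bounds (16, 35): OK
No violation found at any node.
Result: Valid BST


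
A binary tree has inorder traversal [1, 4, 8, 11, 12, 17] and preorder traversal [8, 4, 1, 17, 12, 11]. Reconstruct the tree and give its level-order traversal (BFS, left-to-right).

Inorder:  [1, 4, 8, 11, 12, 17]
Preorder: [8, 4, 1, 17, 12, 11]
Algorithm: preorder visits root first, so consume preorder in order;
for each root, split the current inorder slice at that value into
left-subtree inorder and right-subtree inorder, then recurse.
Recursive splits:
  root=8; inorder splits into left=[1, 4], right=[11, 12, 17]
  root=4; inorder splits into left=[1], right=[]
  root=1; inorder splits into left=[], right=[]
  root=17; inorder splits into left=[11, 12], right=[]
  root=12; inorder splits into left=[11], right=[]
  root=11; inorder splits into left=[], right=[]
Reconstructed level-order: [8, 4, 17, 1, 12, 11]


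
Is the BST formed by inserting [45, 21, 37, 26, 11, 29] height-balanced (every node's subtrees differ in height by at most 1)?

Tree (level-order array): [45, 21, None, 11, 37, None, None, 26, None, None, 29]
Definition: a tree is height-balanced if, at every node, |h(left) - h(right)| <= 1 (empty subtree has height -1).
Bottom-up per-node check:
  node 11: h_left=-1, h_right=-1, diff=0 [OK], height=0
  node 29: h_left=-1, h_right=-1, diff=0 [OK], height=0
  node 26: h_left=-1, h_right=0, diff=1 [OK], height=1
  node 37: h_left=1, h_right=-1, diff=2 [FAIL (|1--1|=2 > 1)], height=2
  node 21: h_left=0, h_right=2, diff=2 [FAIL (|0-2|=2 > 1)], height=3
  node 45: h_left=3, h_right=-1, diff=4 [FAIL (|3--1|=4 > 1)], height=4
Node 37 violates the condition: |1 - -1| = 2 > 1.
Result: Not balanced


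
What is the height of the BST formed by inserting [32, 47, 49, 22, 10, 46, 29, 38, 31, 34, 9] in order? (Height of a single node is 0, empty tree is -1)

Insertion order: [32, 47, 49, 22, 10, 46, 29, 38, 31, 34, 9]
Tree (level-order array): [32, 22, 47, 10, 29, 46, 49, 9, None, None, 31, 38, None, None, None, None, None, None, None, 34]
Compute height bottom-up (empty subtree = -1):
  height(9) = 1 + max(-1, -1) = 0
  height(10) = 1 + max(0, -1) = 1
  height(31) = 1 + max(-1, -1) = 0
  height(29) = 1 + max(-1, 0) = 1
  height(22) = 1 + max(1, 1) = 2
  height(34) = 1 + max(-1, -1) = 0
  height(38) = 1 + max(0, -1) = 1
  height(46) = 1 + max(1, -1) = 2
  height(49) = 1 + max(-1, -1) = 0
  height(47) = 1 + max(2, 0) = 3
  height(32) = 1 + max(2, 3) = 4
Height = 4


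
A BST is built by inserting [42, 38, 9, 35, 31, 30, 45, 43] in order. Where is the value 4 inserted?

Starting tree (level order): [42, 38, 45, 9, None, 43, None, None, 35, None, None, 31, None, 30]
Insertion path: 42 -> 38 -> 9
Result: insert 4 as left child of 9
Final tree (level order): [42, 38, 45, 9, None, 43, None, 4, 35, None, None, None, None, 31, None, 30]


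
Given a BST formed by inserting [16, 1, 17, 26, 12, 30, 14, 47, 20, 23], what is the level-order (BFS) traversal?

Tree insertion order: [16, 1, 17, 26, 12, 30, 14, 47, 20, 23]
Tree (level-order array): [16, 1, 17, None, 12, None, 26, None, 14, 20, 30, None, None, None, 23, None, 47]
BFS from the root, enqueuing left then right child of each popped node:
  queue [16] -> pop 16, enqueue [1, 17], visited so far: [16]
  queue [1, 17] -> pop 1, enqueue [12], visited so far: [16, 1]
  queue [17, 12] -> pop 17, enqueue [26], visited so far: [16, 1, 17]
  queue [12, 26] -> pop 12, enqueue [14], visited so far: [16, 1, 17, 12]
  queue [26, 14] -> pop 26, enqueue [20, 30], visited so far: [16, 1, 17, 12, 26]
  queue [14, 20, 30] -> pop 14, enqueue [none], visited so far: [16, 1, 17, 12, 26, 14]
  queue [20, 30] -> pop 20, enqueue [23], visited so far: [16, 1, 17, 12, 26, 14, 20]
  queue [30, 23] -> pop 30, enqueue [47], visited so far: [16, 1, 17, 12, 26, 14, 20, 30]
  queue [23, 47] -> pop 23, enqueue [none], visited so far: [16, 1, 17, 12, 26, 14, 20, 30, 23]
  queue [47] -> pop 47, enqueue [none], visited so far: [16, 1, 17, 12, 26, 14, 20, 30, 23, 47]
Result: [16, 1, 17, 12, 26, 14, 20, 30, 23, 47]


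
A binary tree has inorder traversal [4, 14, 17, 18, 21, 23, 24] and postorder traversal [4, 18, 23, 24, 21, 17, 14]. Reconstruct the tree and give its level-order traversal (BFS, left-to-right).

Inorder:   [4, 14, 17, 18, 21, 23, 24]
Postorder: [4, 18, 23, 24, 21, 17, 14]
Algorithm: postorder visits root last, so walk postorder right-to-left;
each value is the root of the current inorder slice — split it at that
value, recurse on the right subtree first, then the left.
Recursive splits:
  root=14; inorder splits into left=[4], right=[17, 18, 21, 23, 24]
  root=17; inorder splits into left=[], right=[18, 21, 23, 24]
  root=21; inorder splits into left=[18], right=[23, 24]
  root=24; inorder splits into left=[23], right=[]
  root=23; inorder splits into left=[], right=[]
  root=18; inorder splits into left=[], right=[]
  root=4; inorder splits into left=[], right=[]
Reconstructed level-order: [14, 4, 17, 21, 18, 24, 23]


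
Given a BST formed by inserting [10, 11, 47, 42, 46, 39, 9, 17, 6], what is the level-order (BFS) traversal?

Tree insertion order: [10, 11, 47, 42, 46, 39, 9, 17, 6]
Tree (level-order array): [10, 9, 11, 6, None, None, 47, None, None, 42, None, 39, 46, 17]
BFS from the root, enqueuing left then right child of each popped node:
  queue [10] -> pop 10, enqueue [9, 11], visited so far: [10]
  queue [9, 11] -> pop 9, enqueue [6], visited so far: [10, 9]
  queue [11, 6] -> pop 11, enqueue [47], visited so far: [10, 9, 11]
  queue [6, 47] -> pop 6, enqueue [none], visited so far: [10, 9, 11, 6]
  queue [47] -> pop 47, enqueue [42], visited so far: [10, 9, 11, 6, 47]
  queue [42] -> pop 42, enqueue [39, 46], visited so far: [10, 9, 11, 6, 47, 42]
  queue [39, 46] -> pop 39, enqueue [17], visited so far: [10, 9, 11, 6, 47, 42, 39]
  queue [46, 17] -> pop 46, enqueue [none], visited so far: [10, 9, 11, 6, 47, 42, 39, 46]
  queue [17] -> pop 17, enqueue [none], visited so far: [10, 9, 11, 6, 47, 42, 39, 46, 17]
Result: [10, 9, 11, 6, 47, 42, 39, 46, 17]


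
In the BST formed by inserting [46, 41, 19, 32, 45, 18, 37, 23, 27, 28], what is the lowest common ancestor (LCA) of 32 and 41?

Tree insertion order: [46, 41, 19, 32, 45, 18, 37, 23, 27, 28]
Tree (level-order array): [46, 41, None, 19, 45, 18, 32, None, None, None, None, 23, 37, None, 27, None, None, None, 28]
In a BST, the LCA of p=32, q=41 is the first node v on the
root-to-leaf path with p <= v <= q (go left if both < v, right if both > v).
Walk from root:
  at 46: both 32 and 41 < 46, go left
  at 41: 32 <= 41 <= 41, this is the LCA
LCA = 41


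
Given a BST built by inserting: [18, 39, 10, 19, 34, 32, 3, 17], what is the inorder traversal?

Tree insertion order: [18, 39, 10, 19, 34, 32, 3, 17]
Tree (level-order array): [18, 10, 39, 3, 17, 19, None, None, None, None, None, None, 34, 32]
Inorder traversal: [3, 10, 17, 18, 19, 32, 34, 39]


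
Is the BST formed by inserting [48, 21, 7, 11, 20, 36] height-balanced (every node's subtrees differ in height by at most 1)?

Tree (level-order array): [48, 21, None, 7, 36, None, 11, None, None, None, 20]
Definition: a tree is height-balanced if, at every node, |h(left) - h(right)| <= 1 (empty subtree has height -1).
Bottom-up per-node check:
  node 20: h_left=-1, h_right=-1, diff=0 [OK], height=0
  node 11: h_left=-1, h_right=0, diff=1 [OK], height=1
  node 7: h_left=-1, h_right=1, diff=2 [FAIL (|-1-1|=2 > 1)], height=2
  node 36: h_left=-1, h_right=-1, diff=0 [OK], height=0
  node 21: h_left=2, h_right=0, diff=2 [FAIL (|2-0|=2 > 1)], height=3
  node 48: h_left=3, h_right=-1, diff=4 [FAIL (|3--1|=4 > 1)], height=4
Node 7 violates the condition: |-1 - 1| = 2 > 1.
Result: Not balanced


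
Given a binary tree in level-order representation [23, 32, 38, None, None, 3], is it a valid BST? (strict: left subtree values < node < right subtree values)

Level-order array: [23, 32, 38, None, None, 3]
Validate using subtree bounds (lo, hi): at each node, require lo < value < hi,
then recurse left with hi=value and right with lo=value.
Preorder trace (stopping at first violation):
  at node 23 with bounds (-inf, +inf): OK
  at node 32 with bounds (-inf, 23): VIOLATION
Node 32 violates its bound: not (-inf < 32 < 23).
Result: Not a valid BST


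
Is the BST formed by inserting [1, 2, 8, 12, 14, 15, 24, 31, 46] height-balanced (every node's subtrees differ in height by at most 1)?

Tree (level-order array): [1, None, 2, None, 8, None, 12, None, 14, None, 15, None, 24, None, 31, None, 46]
Definition: a tree is height-balanced if, at every node, |h(left) - h(right)| <= 1 (empty subtree has height -1).
Bottom-up per-node check:
  node 46: h_left=-1, h_right=-1, diff=0 [OK], height=0
  node 31: h_left=-1, h_right=0, diff=1 [OK], height=1
  node 24: h_left=-1, h_right=1, diff=2 [FAIL (|-1-1|=2 > 1)], height=2
  node 15: h_left=-1, h_right=2, diff=3 [FAIL (|-1-2|=3 > 1)], height=3
  node 14: h_left=-1, h_right=3, diff=4 [FAIL (|-1-3|=4 > 1)], height=4
  node 12: h_left=-1, h_right=4, diff=5 [FAIL (|-1-4|=5 > 1)], height=5
  node 8: h_left=-1, h_right=5, diff=6 [FAIL (|-1-5|=6 > 1)], height=6
  node 2: h_left=-1, h_right=6, diff=7 [FAIL (|-1-6|=7 > 1)], height=7
  node 1: h_left=-1, h_right=7, diff=8 [FAIL (|-1-7|=8 > 1)], height=8
Node 24 violates the condition: |-1 - 1| = 2 > 1.
Result: Not balanced


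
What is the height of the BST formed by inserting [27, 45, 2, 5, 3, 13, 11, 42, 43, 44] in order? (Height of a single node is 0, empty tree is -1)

Insertion order: [27, 45, 2, 5, 3, 13, 11, 42, 43, 44]
Tree (level-order array): [27, 2, 45, None, 5, 42, None, 3, 13, None, 43, None, None, 11, None, None, 44]
Compute height bottom-up (empty subtree = -1):
  height(3) = 1 + max(-1, -1) = 0
  height(11) = 1 + max(-1, -1) = 0
  height(13) = 1 + max(0, -1) = 1
  height(5) = 1 + max(0, 1) = 2
  height(2) = 1 + max(-1, 2) = 3
  height(44) = 1 + max(-1, -1) = 0
  height(43) = 1 + max(-1, 0) = 1
  height(42) = 1 + max(-1, 1) = 2
  height(45) = 1 + max(2, -1) = 3
  height(27) = 1 + max(3, 3) = 4
Height = 4


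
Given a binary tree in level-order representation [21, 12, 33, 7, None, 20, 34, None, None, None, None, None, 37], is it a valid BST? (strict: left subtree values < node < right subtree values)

Level-order array: [21, 12, 33, 7, None, 20, 34, None, None, None, None, None, 37]
Validate using subtree bounds (lo, hi): at each node, require lo < value < hi,
then recurse left with hi=value and right with lo=value.
Preorder trace (stopping at first violation):
  at node 21 with bounds (-inf, +inf): OK
  at node 12 with bounds (-inf, 21): OK
  at node 7 with bounds (-inf, 12): OK
  at node 33 with bounds (21, +inf): OK
  at node 20 with bounds (21, 33): VIOLATION
Node 20 violates its bound: not (21 < 20 < 33).
Result: Not a valid BST


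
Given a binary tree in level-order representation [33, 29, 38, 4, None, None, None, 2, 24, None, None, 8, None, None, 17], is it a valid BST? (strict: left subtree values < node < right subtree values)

Level-order array: [33, 29, 38, 4, None, None, None, 2, 24, None, None, 8, None, None, 17]
Validate using subtree bounds (lo, hi): at each node, require lo < value < hi,
then recurse left with hi=value and right with lo=value.
Preorder trace (stopping at first violation):
  at node 33 with bounds (-inf, +inf): OK
  at node 29 with bounds (-inf, 33): OK
  at node 4 with bounds (-inf, 29): OK
  at node 2 with bounds (-inf, 4): OK
  at node 24 with bounds (4, 29): OK
  at node 8 with bounds (4, 24): OK
  at node 17 with bounds (8, 24): OK
  at node 38 with bounds (33, +inf): OK
No violation found at any node.
Result: Valid BST


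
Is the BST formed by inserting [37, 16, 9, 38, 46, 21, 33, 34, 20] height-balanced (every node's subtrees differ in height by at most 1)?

Tree (level-order array): [37, 16, 38, 9, 21, None, 46, None, None, 20, 33, None, None, None, None, None, 34]
Definition: a tree is height-balanced if, at every node, |h(left) - h(right)| <= 1 (empty subtree has height -1).
Bottom-up per-node check:
  node 9: h_left=-1, h_right=-1, diff=0 [OK], height=0
  node 20: h_left=-1, h_right=-1, diff=0 [OK], height=0
  node 34: h_left=-1, h_right=-1, diff=0 [OK], height=0
  node 33: h_left=-1, h_right=0, diff=1 [OK], height=1
  node 21: h_left=0, h_right=1, diff=1 [OK], height=2
  node 16: h_left=0, h_right=2, diff=2 [FAIL (|0-2|=2 > 1)], height=3
  node 46: h_left=-1, h_right=-1, diff=0 [OK], height=0
  node 38: h_left=-1, h_right=0, diff=1 [OK], height=1
  node 37: h_left=3, h_right=1, diff=2 [FAIL (|3-1|=2 > 1)], height=4
Node 16 violates the condition: |0 - 2| = 2 > 1.
Result: Not balanced


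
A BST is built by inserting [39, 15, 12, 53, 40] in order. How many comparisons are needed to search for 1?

Search path for 1: 39 -> 15 -> 12
Found: False
Comparisons: 3


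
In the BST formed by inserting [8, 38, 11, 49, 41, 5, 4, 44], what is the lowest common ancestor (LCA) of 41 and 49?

Tree insertion order: [8, 38, 11, 49, 41, 5, 4, 44]
Tree (level-order array): [8, 5, 38, 4, None, 11, 49, None, None, None, None, 41, None, None, 44]
In a BST, the LCA of p=41, q=49 is the first node v on the
root-to-leaf path with p <= v <= q (go left if both < v, right if both > v).
Walk from root:
  at 8: both 41 and 49 > 8, go right
  at 38: both 41 and 49 > 38, go right
  at 49: 41 <= 49 <= 49, this is the LCA
LCA = 49


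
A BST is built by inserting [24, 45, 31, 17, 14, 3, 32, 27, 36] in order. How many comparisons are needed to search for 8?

Search path for 8: 24 -> 17 -> 14 -> 3
Found: False
Comparisons: 4
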